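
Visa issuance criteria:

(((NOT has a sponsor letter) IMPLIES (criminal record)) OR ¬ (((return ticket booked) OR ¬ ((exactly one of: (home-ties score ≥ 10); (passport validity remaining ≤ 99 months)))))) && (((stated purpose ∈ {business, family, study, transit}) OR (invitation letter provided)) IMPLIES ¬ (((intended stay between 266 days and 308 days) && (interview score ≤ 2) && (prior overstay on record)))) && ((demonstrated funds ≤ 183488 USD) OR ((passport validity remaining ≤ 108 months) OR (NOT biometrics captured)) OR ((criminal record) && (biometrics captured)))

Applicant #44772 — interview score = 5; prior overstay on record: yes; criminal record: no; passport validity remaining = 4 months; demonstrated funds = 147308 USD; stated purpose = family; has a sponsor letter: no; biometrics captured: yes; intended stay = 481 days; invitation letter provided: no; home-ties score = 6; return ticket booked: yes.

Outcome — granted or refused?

Refused

Atomic conditions:
  NOT has a sponsor letter: no → true
  criminal record: no → false
  return ticket booked: yes → true
  home-ties score ≥ 10: 6 ≥ 10 is false
  passport validity remaining ≤ 99 months: 4 ≤ 99 is true
  stated purpose ∈ {business, family, study, transit}: family is in the set → true
  invitation letter provided: no → false
  intended stay between 266 days and 308 days: 481 in [266, 308] is false
  interview score ≤ 2: 5 ≤ 2 is false
  prior overstay on record: yes → true
  demonstrated funds ≤ 183488 USD: 147308 ≤ 183488 is true
  passport validity remaining ≤ 108 months: 4 ≤ 108 is true
  NOT biometrics captured: yes → false
  biometrics captured: yes → true
Combine:
[1.1] true → false = false
[1.2.1.2.1] exactly-one(false, true) = true
[1.2.1.2] NOT true = false
[1.2.1] true OR false = true
[1.2] NOT true = false
[1] false OR false = false
[2.1] true OR false = true
[2.2.1] false AND false AND true = false
[2.2] NOT false = true
[2] true → true = true
[3.2] true OR false = true
[3.3] false AND true = false
[3] true OR true OR false = true
[root] false AND true AND true = false
Overall: false → refused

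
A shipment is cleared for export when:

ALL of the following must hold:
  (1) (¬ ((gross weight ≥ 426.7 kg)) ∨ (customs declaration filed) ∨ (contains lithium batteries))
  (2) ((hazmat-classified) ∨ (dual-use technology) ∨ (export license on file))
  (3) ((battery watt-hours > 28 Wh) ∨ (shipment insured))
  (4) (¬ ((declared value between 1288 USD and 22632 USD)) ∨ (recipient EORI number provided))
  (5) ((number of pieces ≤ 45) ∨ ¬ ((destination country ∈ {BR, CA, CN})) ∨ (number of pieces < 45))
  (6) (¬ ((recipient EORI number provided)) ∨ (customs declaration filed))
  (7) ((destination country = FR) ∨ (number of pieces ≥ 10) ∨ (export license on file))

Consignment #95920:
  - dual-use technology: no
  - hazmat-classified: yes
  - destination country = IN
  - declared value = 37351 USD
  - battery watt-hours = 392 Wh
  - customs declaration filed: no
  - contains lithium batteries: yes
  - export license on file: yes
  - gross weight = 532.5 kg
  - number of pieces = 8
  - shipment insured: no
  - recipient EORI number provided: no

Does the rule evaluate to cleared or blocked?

Atomic conditions:
  gross weight ≥ 426.7 kg: 532.5 ≥ 426.7 is true
  customs declaration filed: no → false
  contains lithium batteries: yes → true
  hazmat-classified: yes → true
  dual-use technology: no → false
  export license on file: yes → true
  battery watt-hours > 28 Wh: 392 > 28 is true
  shipment insured: no → false
  declared value between 1288 USD and 22632 USD: 37351 in [1288, 22632] is false
  recipient EORI number provided: no → false
  number of pieces ≤ 45: 8 ≤ 45 is true
  destination country ∈ {BR, CA, CN}: IN is not in the set → false
  number of pieces < 45: 8 < 45 is true
  destination country = FR: IN == FR is false
  number of pieces ≥ 10: 8 ≥ 10 is false
Combine:
[1.1] NOT true = false
[1] false OR false OR true = true
[2] true OR false OR true = true
[3] true OR false = true
[4.1] NOT false = true
[4] true OR false = true
[5.2] NOT false = true
[5] true OR true OR true = true
[6.1] NOT false = true
[6] true OR false = true
[7] false OR false OR true = true
[root] true AND true AND true AND true AND true AND true AND true = true
Overall: true → cleared

Cleared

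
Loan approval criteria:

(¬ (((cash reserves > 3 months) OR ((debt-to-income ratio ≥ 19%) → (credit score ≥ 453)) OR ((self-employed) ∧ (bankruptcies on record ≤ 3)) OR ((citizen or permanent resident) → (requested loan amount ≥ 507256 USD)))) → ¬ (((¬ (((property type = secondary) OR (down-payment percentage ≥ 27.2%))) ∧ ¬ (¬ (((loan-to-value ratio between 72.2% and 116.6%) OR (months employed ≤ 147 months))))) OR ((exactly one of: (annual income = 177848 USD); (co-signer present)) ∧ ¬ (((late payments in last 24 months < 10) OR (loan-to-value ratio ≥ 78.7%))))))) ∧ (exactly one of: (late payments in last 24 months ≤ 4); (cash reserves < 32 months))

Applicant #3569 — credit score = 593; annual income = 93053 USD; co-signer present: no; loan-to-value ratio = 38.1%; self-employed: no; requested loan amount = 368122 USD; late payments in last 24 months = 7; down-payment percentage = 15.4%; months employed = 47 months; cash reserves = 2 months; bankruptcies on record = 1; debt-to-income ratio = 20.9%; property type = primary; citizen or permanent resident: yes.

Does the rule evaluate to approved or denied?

Atomic conditions:
  cash reserves > 3 months: 2 > 3 is false
  debt-to-income ratio ≥ 19%: 20.9 ≥ 19 is true
  credit score ≥ 453: 593 ≥ 453 is true
  self-employed: no → false
  bankruptcies on record ≤ 3: 1 ≤ 3 is true
  citizen or permanent resident: yes → true
  requested loan amount ≥ 507256 USD: 368122 ≥ 507256 is false
  property type = secondary: primary == secondary is false
  down-payment percentage ≥ 27.2%: 15.4 ≥ 27.2 is false
  loan-to-value ratio between 72.2% and 116.6%: 38.1 in [72.2, 116.6] is false
  months employed ≤ 147 months: 47 ≤ 147 is true
  annual income = 177848 USD: 93053 == 177848 is false
  co-signer present: no → false
  late payments in last 24 months < 10: 7 < 10 is true
  loan-to-value ratio ≥ 78.7%: 38.1 ≥ 78.7 is false
  late payments in last 24 months ≤ 4: 7 ≤ 4 is false
  cash reserves < 32 months: 2 < 32 is true
Combine:
[1.1.1.2] true → true = true
[1.1.1.3] false AND true = false
[1.1.1.4] true → false = false
[1.1.1] false OR true OR false OR false = true
[1.1] NOT true = false
[1.2.1.1.1.1] false OR false = false
[1.2.1.1.1] NOT false = true
[1.2.1.1.2.1.1] false OR true = true
[1.2.1.1.2.1] NOT true = false
[1.2.1.1.2] NOT false = true
[1.2.1.1] true AND true = true
[1.2.1.2.1] exactly-one(false, false) = false
[1.2.1.2.2.1] true OR false = true
[1.2.1.2.2] NOT true = false
[1.2.1.2] false AND false = false
[1.2.1] true OR false = true
[1.2] NOT true = false
[1] false → false (antecedent false ⇒ implication holds) = true
[2] exactly-one(false, true) = true
[root] true AND true = true
Overall: true → approved

Approved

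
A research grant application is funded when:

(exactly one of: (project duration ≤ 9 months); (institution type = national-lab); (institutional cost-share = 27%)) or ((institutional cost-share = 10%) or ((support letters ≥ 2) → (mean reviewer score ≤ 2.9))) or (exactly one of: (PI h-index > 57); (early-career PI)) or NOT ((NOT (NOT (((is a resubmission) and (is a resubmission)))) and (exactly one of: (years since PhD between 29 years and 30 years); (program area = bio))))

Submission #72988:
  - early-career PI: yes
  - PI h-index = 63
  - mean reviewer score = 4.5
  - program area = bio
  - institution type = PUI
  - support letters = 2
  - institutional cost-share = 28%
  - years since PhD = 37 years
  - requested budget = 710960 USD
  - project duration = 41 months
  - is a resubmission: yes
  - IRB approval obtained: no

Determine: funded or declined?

Atomic conditions:
  project duration ≤ 9 months: 41 ≤ 9 is false
  institution type = national-lab: PUI == national-lab is false
  institutional cost-share = 27%: 28 == 27 is false
  institutional cost-share = 10%: 28 == 10 is false
  support letters ≥ 2: 2 ≥ 2 is true
  mean reviewer score ≤ 2.9: 4.5 ≤ 2.9 is false
  PI h-index > 57: 63 > 57 is true
  early-career PI: yes → true
  is a resubmission: yes → true
  years since PhD between 29 years and 30 years: 37 in [29, 30] is false
  program area = bio: bio == bio is true
Combine:
[1] exactly-one(false, false, false) = false
[2.2] true → false = false
[2] false OR false = false
[3] exactly-one(true, true) = false
[4.1.1.1.1] true AND true = true
[4.1.1.1] NOT true = false
[4.1.1] NOT false = true
[4.1.2] exactly-one(false, true) = true
[4.1] true AND true = true
[4] NOT true = false
[root] false OR false OR false OR false = false
Overall: false → declined

Declined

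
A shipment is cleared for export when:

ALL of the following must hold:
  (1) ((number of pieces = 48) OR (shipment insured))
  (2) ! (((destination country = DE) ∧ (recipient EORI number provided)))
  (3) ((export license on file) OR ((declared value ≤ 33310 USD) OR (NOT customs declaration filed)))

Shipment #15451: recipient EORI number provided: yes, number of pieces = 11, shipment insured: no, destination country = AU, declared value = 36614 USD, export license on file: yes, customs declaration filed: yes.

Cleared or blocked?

Atomic conditions:
  number of pieces = 48: 11 == 48 is false
  shipment insured: no → false
  destination country = DE: AU == DE is false
  recipient EORI number provided: yes → true
  export license on file: yes → true
  declared value ≤ 33310 USD: 36614 ≤ 33310 is false
  NOT customs declaration filed: yes → false
Combine:
[1] false OR false = false
[2.1] false AND true = false
[2] NOT false = true
[3.2] false OR false = false
[3] true OR false = true
[root] false AND true AND true = false
Overall: false → blocked

Blocked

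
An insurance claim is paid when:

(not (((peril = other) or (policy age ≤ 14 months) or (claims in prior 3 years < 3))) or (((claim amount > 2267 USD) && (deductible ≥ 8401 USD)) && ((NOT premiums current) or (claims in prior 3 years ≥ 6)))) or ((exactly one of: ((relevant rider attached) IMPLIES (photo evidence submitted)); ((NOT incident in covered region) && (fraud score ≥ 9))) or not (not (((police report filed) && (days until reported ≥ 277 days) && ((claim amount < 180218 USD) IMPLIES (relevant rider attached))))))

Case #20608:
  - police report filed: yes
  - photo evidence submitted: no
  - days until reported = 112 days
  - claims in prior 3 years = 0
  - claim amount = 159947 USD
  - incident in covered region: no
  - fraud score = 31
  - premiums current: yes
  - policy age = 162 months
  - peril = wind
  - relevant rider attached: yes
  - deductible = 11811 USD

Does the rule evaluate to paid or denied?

Atomic conditions:
  peril = other: wind == other is false
  policy age ≤ 14 months: 162 ≤ 14 is false
  claims in prior 3 years < 3: 0 < 3 is true
  claim amount > 2267 USD: 159947 > 2267 is true
  deductible ≥ 8401 USD: 11811 ≥ 8401 is true
  NOT premiums current: yes → false
  claims in prior 3 years ≥ 6: 0 ≥ 6 is false
  relevant rider attached: yes → true
  photo evidence submitted: no → false
  NOT incident in covered region: no → true
  fraud score ≥ 9: 31 ≥ 9 is true
  police report filed: yes → true
  days until reported ≥ 277 days: 112 ≥ 277 is false
  claim amount < 180218 USD: 159947 < 180218 is true
Combine:
[1.1.1] false OR false OR true = true
[1.1] NOT true = false
[1.2.1] true AND true = true
[1.2.2] false OR false = false
[1.2] true AND false = false
[1] false OR false = false
[2.1.1] true → false = false
[2.1.2] true AND true = true
[2.1] exactly-one(false, true) = true
[2.2.1.1.3] true → true = true
[2.2.1.1] true AND false AND true = false
[2.2.1] NOT false = true
[2.2] NOT true = false
[2] true OR false = true
[root] false OR true = true
Overall: true → paid

Paid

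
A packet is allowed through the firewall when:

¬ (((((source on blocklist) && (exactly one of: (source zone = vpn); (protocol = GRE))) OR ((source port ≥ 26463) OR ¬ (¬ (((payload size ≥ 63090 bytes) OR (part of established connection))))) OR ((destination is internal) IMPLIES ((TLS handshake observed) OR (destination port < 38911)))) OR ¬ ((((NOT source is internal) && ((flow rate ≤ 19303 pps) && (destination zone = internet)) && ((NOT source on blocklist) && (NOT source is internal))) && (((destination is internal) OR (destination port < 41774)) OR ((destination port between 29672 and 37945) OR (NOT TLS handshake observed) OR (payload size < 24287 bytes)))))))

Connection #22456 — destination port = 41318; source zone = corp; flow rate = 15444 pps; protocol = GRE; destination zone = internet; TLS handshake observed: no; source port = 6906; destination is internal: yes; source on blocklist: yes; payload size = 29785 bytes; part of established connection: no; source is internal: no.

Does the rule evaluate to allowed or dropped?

Dropped

Atomic conditions:
  source on blocklist: yes → true
  source zone = vpn: corp == vpn is false
  protocol = GRE: GRE == GRE is true
  source port ≥ 26463: 6906 ≥ 26463 is false
  payload size ≥ 63090 bytes: 29785 ≥ 63090 is false
  part of established connection: no → false
  destination is internal: yes → true
  TLS handshake observed: no → false
  destination port < 38911: 41318 < 38911 is false
  NOT source is internal: no → true
  flow rate ≤ 19303 pps: 15444 ≤ 19303 is true
  destination zone = internet: internet == internet is true
  NOT source on blocklist: yes → false
  destination port < 41774: 41318 < 41774 is true
  destination port between 29672 and 37945: 41318 in [29672, 37945] is false
  NOT TLS handshake observed: no → true
  payload size < 24287 bytes: 29785 < 24287 is false
Combine:
[1.1.1.2] exactly-one(false, true) = true
[1.1.1] true AND true = true
[1.1.2.2.1.1] false OR false = false
[1.1.2.2.1] NOT false = true
[1.1.2.2] NOT true = false
[1.1.2] false OR false = false
[1.1.3.2] false OR false = false
[1.1.3] true → false = false
[1.1] true OR false OR false = true
[1.2.1.1.2] true AND true = true
[1.2.1.1.3] false AND true = false
[1.2.1.1] true AND true AND false = false
[1.2.1.2.1] true OR true = true
[1.2.1.2.2] false OR true OR false = true
[1.2.1.2] true OR true = true
[1.2.1] false AND true = false
[1.2] NOT false = true
[1] true OR true = true
[root] NOT true = false
Overall: false → dropped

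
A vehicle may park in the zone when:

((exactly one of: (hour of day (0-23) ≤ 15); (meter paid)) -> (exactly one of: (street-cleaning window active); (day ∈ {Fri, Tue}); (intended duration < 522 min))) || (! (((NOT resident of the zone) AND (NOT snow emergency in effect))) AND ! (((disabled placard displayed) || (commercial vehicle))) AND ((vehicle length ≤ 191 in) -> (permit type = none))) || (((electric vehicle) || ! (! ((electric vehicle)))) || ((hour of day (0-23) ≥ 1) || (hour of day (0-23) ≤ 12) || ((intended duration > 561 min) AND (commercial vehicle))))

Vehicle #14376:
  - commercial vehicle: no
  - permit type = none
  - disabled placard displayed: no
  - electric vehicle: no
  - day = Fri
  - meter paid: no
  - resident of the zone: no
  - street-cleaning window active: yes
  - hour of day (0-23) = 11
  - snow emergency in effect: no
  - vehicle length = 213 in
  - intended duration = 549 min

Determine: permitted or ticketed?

Atomic conditions:
  hour of day (0-23) ≤ 15: 11 ≤ 15 is true
  meter paid: no → false
  street-cleaning window active: yes → true
  day ∈ {Fri, Tue}: Fri is in the set → true
  intended duration < 522 min: 549 < 522 is false
  NOT resident of the zone: no → true
  NOT snow emergency in effect: no → true
  disabled placard displayed: no → false
  commercial vehicle: no → false
  vehicle length ≤ 191 in: 213 ≤ 191 is false
  permit type = none: none == none is true
  electric vehicle: no → false
  hour of day (0-23) ≥ 1: 11 ≥ 1 is true
  hour of day (0-23) ≤ 12: 11 ≤ 12 is true
  intended duration > 561 min: 549 > 561 is false
Combine:
[1.1] exactly-one(true, false) = true
[1.2] exactly-one(true, true, false) = false
[1] true → false = false
[2.1.1] true AND true = true
[2.1] NOT true = false
[2.2.1] false OR false = false
[2.2] NOT false = true
[2.3] false → true (antecedent false ⇒ implication holds) = true
[2] false AND true AND true = false
[3.1.2.1] NOT false = true
[3.1.2] NOT true = false
[3.1] false OR false = false
[3.2.3] false AND false = false
[3.2] true OR true OR false = true
[3] false OR true = true
[root] false OR false OR true = true
Overall: true → permitted

Permitted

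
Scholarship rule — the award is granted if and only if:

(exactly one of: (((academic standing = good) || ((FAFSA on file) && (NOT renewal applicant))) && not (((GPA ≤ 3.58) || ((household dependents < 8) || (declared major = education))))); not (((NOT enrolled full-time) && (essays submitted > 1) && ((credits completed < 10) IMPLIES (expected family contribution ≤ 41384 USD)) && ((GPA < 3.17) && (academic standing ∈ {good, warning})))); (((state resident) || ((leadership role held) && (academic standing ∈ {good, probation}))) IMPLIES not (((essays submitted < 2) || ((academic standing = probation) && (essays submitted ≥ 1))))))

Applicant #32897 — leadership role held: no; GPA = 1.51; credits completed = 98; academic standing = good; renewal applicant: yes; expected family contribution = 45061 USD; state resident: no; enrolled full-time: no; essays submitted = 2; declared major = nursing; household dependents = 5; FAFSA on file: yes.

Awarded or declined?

Atomic conditions:
  academic standing = good: good == good is true
  FAFSA on file: yes → true
  NOT renewal applicant: yes → false
  GPA ≤ 3.58: 1.51 ≤ 3.58 is true
  household dependents < 8: 5 < 8 is true
  declared major = education: nursing == education is false
  NOT enrolled full-time: no → true
  essays submitted > 1: 2 > 1 is true
  credits completed < 10: 98 < 10 is false
  expected family contribution ≤ 41384 USD: 45061 ≤ 41384 is false
  GPA < 3.17: 1.51 < 3.17 is true
  academic standing ∈ {good, warning}: good is in the set → true
  state resident: no → false
  leadership role held: no → false
  academic standing ∈ {good, probation}: good is in the set → true
  essays submitted < 2: 2 < 2 is false
  academic standing = probation: good == probation is false
  essays submitted ≥ 1: 2 ≥ 1 is true
Combine:
[1.1.2] true AND false = false
[1.1] true OR false = true
[1.2.1.2] true OR false = true
[1.2.1] true OR true = true
[1.2] NOT true = false
[1] true AND false = false
[2.1.3] false → false (antecedent false ⇒ implication holds) = true
[2.1.4] true AND true = true
[2.1] true AND true AND true AND true = true
[2] NOT true = false
[3.1.2] false AND true = false
[3.1] false OR false = false
[3.2.1.2] false AND true = false
[3.2.1] false OR false = false
[3.2] NOT false = true
[3] false → true (antecedent false ⇒ implication holds) = true
[root] exactly-one(false, false, true) = true
Overall: true → awarded

Awarded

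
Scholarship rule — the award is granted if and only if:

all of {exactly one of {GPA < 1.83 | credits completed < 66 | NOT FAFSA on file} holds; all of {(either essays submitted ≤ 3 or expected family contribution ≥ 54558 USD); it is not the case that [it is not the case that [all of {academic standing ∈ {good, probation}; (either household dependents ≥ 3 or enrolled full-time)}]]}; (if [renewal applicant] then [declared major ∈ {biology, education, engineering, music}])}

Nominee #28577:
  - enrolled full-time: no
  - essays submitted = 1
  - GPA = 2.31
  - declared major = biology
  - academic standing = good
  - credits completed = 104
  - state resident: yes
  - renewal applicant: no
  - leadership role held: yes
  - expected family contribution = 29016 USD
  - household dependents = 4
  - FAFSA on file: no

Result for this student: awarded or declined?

Awarded

Atomic conditions:
  GPA < 1.83: 2.31 < 1.83 is false
  credits completed < 66: 104 < 66 is false
  NOT FAFSA on file: no → true
  essays submitted ≤ 3: 1 ≤ 3 is true
  expected family contribution ≥ 54558 USD: 29016 ≥ 54558 is false
  academic standing ∈ {good, probation}: good is in the set → true
  household dependents ≥ 3: 4 ≥ 3 is true
  enrolled full-time: no → false
  renewal applicant: no → false
  declared major ∈ {biology, education, engineering, music}: biology is in the set → true
Combine:
[1] exactly-one(false, false, true) = true
[2.1] true OR false = true
[2.2.1.1.2] true OR false = true
[2.2.1.1] true AND true = true
[2.2.1] NOT true = false
[2.2] NOT false = true
[2] true AND true = true
[3] false → true (antecedent false ⇒ implication holds) = true
[root] true AND true AND true = true
Overall: true → awarded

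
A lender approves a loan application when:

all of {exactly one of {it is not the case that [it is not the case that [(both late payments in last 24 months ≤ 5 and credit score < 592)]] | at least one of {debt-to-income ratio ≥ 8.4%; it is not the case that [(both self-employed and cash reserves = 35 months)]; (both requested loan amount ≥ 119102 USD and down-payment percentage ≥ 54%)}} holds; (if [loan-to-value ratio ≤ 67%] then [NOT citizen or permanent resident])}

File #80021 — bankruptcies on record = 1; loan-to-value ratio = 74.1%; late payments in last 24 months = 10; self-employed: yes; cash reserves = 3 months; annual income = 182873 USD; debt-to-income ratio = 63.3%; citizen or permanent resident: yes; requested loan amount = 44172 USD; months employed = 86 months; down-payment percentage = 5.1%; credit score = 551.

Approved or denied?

Approved

Atomic conditions:
  late payments in last 24 months ≤ 5: 10 ≤ 5 is false
  credit score < 592: 551 < 592 is true
  debt-to-income ratio ≥ 8.4%: 63.3 ≥ 8.4 is true
  self-employed: yes → true
  cash reserves = 35 months: 3 == 35 is false
  requested loan amount ≥ 119102 USD: 44172 ≥ 119102 is false
  down-payment percentage ≥ 54%: 5.1 ≥ 54 is false
  loan-to-value ratio ≤ 67%: 74.1 ≤ 67 is false
  NOT citizen or permanent resident: yes → false
Combine:
[1.1.1.1] false AND true = false
[1.1.1] NOT false = true
[1.1] NOT true = false
[1.2.2.1] true AND false = false
[1.2.2] NOT false = true
[1.2.3] false AND false = false
[1.2] true OR true OR false = true
[1] exactly-one(false, true) = true
[2] false → false (antecedent false ⇒ implication holds) = true
[root] true AND true = true
Overall: true → approved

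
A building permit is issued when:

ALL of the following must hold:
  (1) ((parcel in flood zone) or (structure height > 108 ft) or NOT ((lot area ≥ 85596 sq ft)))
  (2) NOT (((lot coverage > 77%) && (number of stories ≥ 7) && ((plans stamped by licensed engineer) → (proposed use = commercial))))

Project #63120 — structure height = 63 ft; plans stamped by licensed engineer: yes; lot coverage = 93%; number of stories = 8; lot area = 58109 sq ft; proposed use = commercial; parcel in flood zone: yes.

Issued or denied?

Atomic conditions:
  parcel in flood zone: yes → true
  structure height > 108 ft: 63 > 108 is false
  lot area ≥ 85596 sq ft: 58109 ≥ 85596 is false
  lot coverage > 77%: 93 > 77 is true
  number of stories ≥ 7: 8 ≥ 7 is true
  plans stamped by licensed engineer: yes → true
  proposed use = commercial: commercial == commercial is true
Combine:
[1.3] NOT false = true
[1] true OR false OR true = true
[2.1.3] true → true = true
[2.1] true AND true AND true = true
[2] NOT true = false
[root] true AND false = false
Overall: false → denied

Denied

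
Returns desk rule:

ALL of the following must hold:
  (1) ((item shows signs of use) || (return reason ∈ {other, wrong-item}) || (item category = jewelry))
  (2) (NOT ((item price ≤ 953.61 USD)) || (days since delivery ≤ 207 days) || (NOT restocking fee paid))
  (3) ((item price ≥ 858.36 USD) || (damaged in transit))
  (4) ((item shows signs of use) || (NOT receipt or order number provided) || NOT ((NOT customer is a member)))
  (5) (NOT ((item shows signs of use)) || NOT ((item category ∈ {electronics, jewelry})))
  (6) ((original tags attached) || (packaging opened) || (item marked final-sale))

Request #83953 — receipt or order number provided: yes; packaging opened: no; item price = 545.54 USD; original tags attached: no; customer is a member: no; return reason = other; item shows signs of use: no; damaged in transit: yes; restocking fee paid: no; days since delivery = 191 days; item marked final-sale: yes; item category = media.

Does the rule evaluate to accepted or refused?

Atomic conditions:
  item shows signs of use: no → false
  return reason ∈ {other, wrong-item}: other is in the set → true
  item category = jewelry: media == jewelry is false
  item price ≤ 953.61 USD: 545.54 ≤ 953.61 is true
  days since delivery ≤ 207 days: 191 ≤ 207 is true
  NOT restocking fee paid: no → true
  item price ≥ 858.36 USD: 545.54 ≥ 858.36 is false
  damaged in transit: yes → true
  NOT receipt or order number provided: yes → false
  NOT customer is a member: no → true
  item category ∈ {electronics, jewelry}: media is not in the set → false
  original tags attached: no → false
  packaging opened: no → false
  item marked final-sale: yes → true
Combine:
[1] false OR true OR false = true
[2.1] NOT true = false
[2] false OR true OR true = true
[3] false OR true = true
[4.3] NOT true = false
[4] false OR false OR false = false
[5.1] NOT false = true
[5.2] NOT false = true
[5] true OR true = true
[6] false OR false OR true = true
[root] true AND true AND true AND false AND true AND true = false
Overall: false → refused

Refused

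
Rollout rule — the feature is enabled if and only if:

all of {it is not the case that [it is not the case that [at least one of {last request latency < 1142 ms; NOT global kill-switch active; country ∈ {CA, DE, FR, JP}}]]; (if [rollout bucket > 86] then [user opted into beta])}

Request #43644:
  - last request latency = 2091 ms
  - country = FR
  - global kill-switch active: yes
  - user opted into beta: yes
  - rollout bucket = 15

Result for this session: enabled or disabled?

Atomic conditions:
  last request latency < 1142 ms: 2091 < 1142 is false
  NOT global kill-switch active: yes → false
  country ∈ {CA, DE, FR, JP}: FR is in the set → true
  rollout bucket > 86: 15 > 86 is false
  user opted into beta: yes → true
Combine:
[1.1.1] false OR false OR true = true
[1.1] NOT true = false
[1] NOT false = true
[2] false → true (antecedent false ⇒ implication holds) = true
[root] true AND true = true
Overall: true → enabled

Enabled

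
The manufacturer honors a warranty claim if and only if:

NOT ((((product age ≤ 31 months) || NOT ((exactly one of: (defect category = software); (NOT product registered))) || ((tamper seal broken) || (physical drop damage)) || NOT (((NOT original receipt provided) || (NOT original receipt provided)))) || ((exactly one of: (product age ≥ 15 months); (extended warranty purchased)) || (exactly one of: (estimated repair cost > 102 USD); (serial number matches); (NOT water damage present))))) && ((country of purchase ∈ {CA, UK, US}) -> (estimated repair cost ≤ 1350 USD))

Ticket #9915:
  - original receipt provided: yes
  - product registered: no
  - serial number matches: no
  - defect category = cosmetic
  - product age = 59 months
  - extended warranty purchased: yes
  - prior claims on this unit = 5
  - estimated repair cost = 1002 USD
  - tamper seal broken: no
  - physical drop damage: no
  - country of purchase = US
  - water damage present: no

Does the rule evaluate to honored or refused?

Atomic conditions:
  product age ≤ 31 months: 59 ≤ 31 is false
  defect category = software: cosmetic == software is false
  NOT product registered: no → true
  tamper seal broken: no → false
  physical drop damage: no → false
  NOT original receipt provided: yes → false
  product age ≥ 15 months: 59 ≥ 15 is true
  extended warranty purchased: yes → true
  estimated repair cost > 102 USD: 1002 > 102 is true
  serial number matches: no → false
  NOT water damage present: no → true
  country of purchase ∈ {CA, UK, US}: US is in the set → true
  estimated repair cost ≤ 1350 USD: 1002 ≤ 1350 is true
Combine:
[1.1.1.2.1] exactly-one(false, true) = true
[1.1.1.2] NOT true = false
[1.1.1.3] false OR false = false
[1.1.1.4.1] false OR false = false
[1.1.1.4] NOT false = true
[1.1.1] false OR false OR false OR true = true
[1.1.2.1] exactly-one(true, true) = false
[1.1.2.2] exactly-one(true, false, true) = false
[1.1.2] false OR false = false
[1.1] true OR false = true
[1] NOT true = false
[2] true → true = true
[root] false AND true = false
Overall: false → refused

Refused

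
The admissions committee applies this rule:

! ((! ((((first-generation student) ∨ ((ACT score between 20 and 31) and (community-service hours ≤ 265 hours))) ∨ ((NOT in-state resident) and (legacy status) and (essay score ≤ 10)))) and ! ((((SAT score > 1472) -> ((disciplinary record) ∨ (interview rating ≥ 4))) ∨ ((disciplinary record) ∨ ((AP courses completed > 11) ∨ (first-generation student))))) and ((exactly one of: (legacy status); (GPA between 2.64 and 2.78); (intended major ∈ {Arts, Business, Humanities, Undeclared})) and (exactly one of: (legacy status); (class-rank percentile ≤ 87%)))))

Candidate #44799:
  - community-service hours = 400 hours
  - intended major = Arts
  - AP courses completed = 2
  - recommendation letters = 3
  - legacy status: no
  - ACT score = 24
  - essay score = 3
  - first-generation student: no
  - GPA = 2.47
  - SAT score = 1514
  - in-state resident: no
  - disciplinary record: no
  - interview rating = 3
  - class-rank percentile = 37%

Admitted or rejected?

Rejected

Atomic conditions:
  first-generation student: no → false
  ACT score between 20 and 31: 24 in [20, 31] is true
  community-service hours ≤ 265 hours: 400 ≤ 265 is false
  NOT in-state resident: no → true
  legacy status: no → false
  essay score ≤ 10: 3 ≤ 10 is true
  SAT score > 1472: 1514 > 1472 is true
  disciplinary record: no → false
  interview rating ≥ 4: 3 ≥ 4 is false
  AP courses completed > 11: 2 > 11 is false
  GPA between 2.64 and 2.78: 2.47 in [2.64, 2.78] is false
  intended major ∈ {Arts, Business, Humanities, Undeclared}: Arts is in the set → true
  class-rank percentile ≤ 87%: 37 ≤ 87 is true
Combine:
[1.1.1.1.2] true AND false = false
[1.1.1.1] false OR false = false
[1.1.1.2] true AND false AND true = false
[1.1.1] false OR false = false
[1.1] NOT false = true
[1.2.1.1.2] false OR false = false
[1.2.1.1] true → false = false
[1.2.1.2.2] false OR false = false
[1.2.1.2] false OR false = false
[1.2.1] false OR false = false
[1.2] NOT false = true
[1.3.1] exactly-one(false, false, true) = true
[1.3.2] exactly-one(false, true) = true
[1.3] true AND true = true
[1] true AND true AND true = true
[root] NOT true = false
Overall: false → rejected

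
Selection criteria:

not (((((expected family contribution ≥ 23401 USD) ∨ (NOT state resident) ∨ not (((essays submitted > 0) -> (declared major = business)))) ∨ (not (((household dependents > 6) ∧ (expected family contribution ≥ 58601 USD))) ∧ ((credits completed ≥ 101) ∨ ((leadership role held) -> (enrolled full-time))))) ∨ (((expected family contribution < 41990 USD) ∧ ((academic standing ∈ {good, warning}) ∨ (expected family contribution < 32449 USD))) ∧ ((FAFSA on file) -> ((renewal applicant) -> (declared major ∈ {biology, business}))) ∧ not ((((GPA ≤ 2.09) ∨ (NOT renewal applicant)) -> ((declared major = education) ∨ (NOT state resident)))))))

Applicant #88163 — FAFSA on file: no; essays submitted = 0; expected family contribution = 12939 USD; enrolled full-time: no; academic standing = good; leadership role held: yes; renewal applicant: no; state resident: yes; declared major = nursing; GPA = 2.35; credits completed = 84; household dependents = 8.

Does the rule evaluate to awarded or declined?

Declined

Atomic conditions:
  expected family contribution ≥ 23401 USD: 12939 ≥ 23401 is false
  NOT state resident: yes → false
  essays submitted > 0: 0 > 0 is false
  declared major = business: nursing == business is false
  household dependents > 6: 8 > 6 is true
  expected family contribution ≥ 58601 USD: 12939 ≥ 58601 is false
  credits completed ≥ 101: 84 ≥ 101 is false
  leadership role held: yes → true
  enrolled full-time: no → false
  expected family contribution < 41990 USD: 12939 < 41990 is true
  academic standing ∈ {good, warning}: good is in the set → true
  expected family contribution < 32449 USD: 12939 < 32449 is true
  FAFSA on file: no → false
  renewal applicant: no → false
  declared major ∈ {biology, business}: nursing is not in the set → false
  GPA ≤ 2.09: 2.35 ≤ 2.09 is false
  NOT renewal applicant: no → true
  declared major = education: nursing == education is false
Combine:
[1.1.1.3.1] false → false (antecedent false ⇒ implication holds) = true
[1.1.1.3] NOT true = false
[1.1.1] false OR false OR false = false
[1.1.2.1.1] true AND false = false
[1.1.2.1] NOT false = true
[1.1.2.2.2] true → false = false
[1.1.2.2] false OR false = false
[1.1.2] true AND false = false
[1.1] false OR false = false
[1.2.1.2] true OR true = true
[1.2.1] true AND true = true
[1.2.2.2] false → false (antecedent false ⇒ implication holds) = true
[1.2.2] false → true (antecedent false ⇒ implication holds) = true
[1.2.3.1.1] false OR true = true
[1.2.3.1.2] false OR false = false
[1.2.3.1] true → false = false
[1.2.3] NOT false = true
[1.2] true AND true AND true = true
[1] false OR true = true
[root] NOT true = false
Overall: false → declined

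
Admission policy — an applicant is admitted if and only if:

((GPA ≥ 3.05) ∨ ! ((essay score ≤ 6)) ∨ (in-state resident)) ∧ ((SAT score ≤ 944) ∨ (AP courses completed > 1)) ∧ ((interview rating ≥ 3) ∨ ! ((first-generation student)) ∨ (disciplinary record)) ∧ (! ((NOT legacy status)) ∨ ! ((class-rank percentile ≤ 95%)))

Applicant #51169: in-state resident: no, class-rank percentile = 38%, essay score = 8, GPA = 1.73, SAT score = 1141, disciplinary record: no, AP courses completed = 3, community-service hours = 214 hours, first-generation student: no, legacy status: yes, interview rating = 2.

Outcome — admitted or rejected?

Atomic conditions:
  GPA ≥ 3.05: 1.73 ≥ 3.05 is false
  essay score ≤ 6: 8 ≤ 6 is false
  in-state resident: no → false
  SAT score ≤ 944: 1141 ≤ 944 is false
  AP courses completed > 1: 3 > 1 is true
  interview rating ≥ 3: 2 ≥ 3 is false
  first-generation student: no → false
  disciplinary record: no → false
  NOT legacy status: yes → false
  class-rank percentile ≤ 95%: 38 ≤ 95 is true
Combine:
[1.2] NOT false = true
[1] false OR true OR false = true
[2] false OR true = true
[3.2] NOT false = true
[3] false OR true OR false = true
[4.1] NOT false = true
[4.2] NOT true = false
[4] true OR false = true
[root] true AND true AND true AND true = true
Overall: true → admitted

Admitted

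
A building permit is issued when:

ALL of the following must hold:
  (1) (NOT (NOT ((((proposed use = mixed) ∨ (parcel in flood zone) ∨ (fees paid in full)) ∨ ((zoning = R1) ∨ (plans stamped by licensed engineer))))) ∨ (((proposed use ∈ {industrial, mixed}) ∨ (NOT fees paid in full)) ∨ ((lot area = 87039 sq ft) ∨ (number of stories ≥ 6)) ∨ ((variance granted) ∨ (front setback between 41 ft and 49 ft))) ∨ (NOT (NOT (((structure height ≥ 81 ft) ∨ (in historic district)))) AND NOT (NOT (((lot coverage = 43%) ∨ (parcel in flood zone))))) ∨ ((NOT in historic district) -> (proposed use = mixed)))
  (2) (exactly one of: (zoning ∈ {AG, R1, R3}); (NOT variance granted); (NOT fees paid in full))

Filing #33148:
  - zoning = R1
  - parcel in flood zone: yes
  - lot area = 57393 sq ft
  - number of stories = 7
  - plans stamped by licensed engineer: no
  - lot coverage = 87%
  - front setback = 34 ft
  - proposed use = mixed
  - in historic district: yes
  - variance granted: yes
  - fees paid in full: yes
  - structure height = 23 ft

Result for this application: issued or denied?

Atomic conditions:
  proposed use = mixed: mixed == mixed is true
  parcel in flood zone: yes → true
  fees paid in full: yes → true
  zoning = R1: R1 == R1 is true
  plans stamped by licensed engineer: no → false
  proposed use ∈ {industrial, mixed}: mixed is in the set → true
  NOT fees paid in full: yes → false
  lot area = 87039 sq ft: 57393 == 87039 is false
  number of stories ≥ 6: 7 ≥ 6 is true
  variance granted: yes → true
  front setback between 41 ft and 49 ft: 34 in [41, 49] is false
  structure height ≥ 81 ft: 23 ≥ 81 is false
  in historic district: yes → true
  lot coverage = 43%: 87 == 43 is false
  NOT in historic district: yes → false
  zoning ∈ {AG, R1, R3}: R1 is in the set → true
  NOT variance granted: yes → false
Combine:
[1.1.1.1.1] true OR true OR true = true
[1.1.1.1.2] true OR false = true
[1.1.1.1] true OR true = true
[1.1.1] NOT true = false
[1.1] NOT false = true
[1.2.1] true OR false = true
[1.2.2] false OR true = true
[1.2.3] true OR false = true
[1.2] true OR true OR true = true
[1.3.1.1.1] false OR true = true
[1.3.1.1] NOT true = false
[1.3.1] NOT false = true
[1.3.2.1.1] false OR true = true
[1.3.2.1] NOT true = false
[1.3.2] NOT false = true
[1.3] true AND true = true
[1.4] false → true (antecedent false ⇒ implication holds) = true
[1] true OR true OR true OR true = true
[2] exactly-one(true, false, false) = true
[root] true AND true = true
Overall: true → issued

Issued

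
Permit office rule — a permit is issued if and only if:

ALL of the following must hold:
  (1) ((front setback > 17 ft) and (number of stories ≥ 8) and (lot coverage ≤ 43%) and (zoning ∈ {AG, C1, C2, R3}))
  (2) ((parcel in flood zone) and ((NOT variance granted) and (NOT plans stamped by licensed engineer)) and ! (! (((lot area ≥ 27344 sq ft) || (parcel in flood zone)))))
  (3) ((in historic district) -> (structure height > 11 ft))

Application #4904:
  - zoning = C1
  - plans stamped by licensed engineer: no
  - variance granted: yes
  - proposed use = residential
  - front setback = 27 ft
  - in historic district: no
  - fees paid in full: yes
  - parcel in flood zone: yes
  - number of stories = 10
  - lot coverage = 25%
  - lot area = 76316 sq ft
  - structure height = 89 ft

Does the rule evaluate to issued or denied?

Denied

Atomic conditions:
  front setback > 17 ft: 27 > 17 is true
  number of stories ≥ 8: 10 ≥ 8 is true
  lot coverage ≤ 43%: 25 ≤ 43 is true
  zoning ∈ {AG, C1, C2, R3}: C1 is in the set → true
  parcel in flood zone: yes → true
  NOT variance granted: yes → false
  NOT plans stamped by licensed engineer: no → true
  lot area ≥ 27344 sq ft: 76316 ≥ 27344 is true
  in historic district: no → false
  structure height > 11 ft: 89 > 11 is true
Combine:
[1] true AND true AND true AND true = true
[2.2] false AND true = false
[2.3.1.1] true OR true = true
[2.3.1] NOT true = false
[2.3] NOT false = true
[2] true AND false AND true = false
[3] false → true (antecedent false ⇒ implication holds) = true
[root] true AND false AND true = false
Overall: false → denied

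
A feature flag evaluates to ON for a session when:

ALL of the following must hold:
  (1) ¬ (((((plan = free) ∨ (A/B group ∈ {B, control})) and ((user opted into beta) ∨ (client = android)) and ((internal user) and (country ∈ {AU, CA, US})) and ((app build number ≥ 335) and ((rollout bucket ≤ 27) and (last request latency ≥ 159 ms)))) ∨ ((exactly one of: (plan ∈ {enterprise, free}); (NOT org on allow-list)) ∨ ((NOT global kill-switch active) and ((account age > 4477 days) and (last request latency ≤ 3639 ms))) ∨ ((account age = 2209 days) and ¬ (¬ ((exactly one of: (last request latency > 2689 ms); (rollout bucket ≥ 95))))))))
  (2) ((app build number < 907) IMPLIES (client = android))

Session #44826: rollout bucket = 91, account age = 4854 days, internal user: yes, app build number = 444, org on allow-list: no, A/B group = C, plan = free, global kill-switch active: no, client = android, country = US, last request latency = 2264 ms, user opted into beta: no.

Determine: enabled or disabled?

Atomic conditions:
  plan = free: free == free is true
  A/B group ∈ {B, control}: C is not in the set → false
  user opted into beta: no → false
  client = android: android == android is true
  internal user: yes → true
  country ∈ {AU, CA, US}: US is in the set → true
  app build number ≥ 335: 444 ≥ 335 is true
  rollout bucket ≤ 27: 91 ≤ 27 is false
  last request latency ≥ 159 ms: 2264 ≥ 159 is true
  plan ∈ {enterprise, free}: free is in the set → true
  NOT org on allow-list: no → true
  NOT global kill-switch active: no → true
  account age > 4477 days: 4854 > 4477 is true
  last request latency ≤ 3639 ms: 2264 ≤ 3639 is true
  account age = 2209 days: 4854 == 2209 is false
  last request latency > 2689 ms: 2264 > 2689 is false
  rollout bucket ≥ 95: 91 ≥ 95 is false
  app build number < 907: 444 < 907 is true
Combine:
[1.1.1.1] true OR false = true
[1.1.1.2] false OR true = true
[1.1.1.3] true AND true = true
[1.1.1.4.2] false AND true = false
[1.1.1.4] true AND false = false
[1.1.1] true AND true AND true AND false = false
[1.1.2.1] exactly-one(true, true) = false
[1.1.2.2.2] true AND true = true
[1.1.2.2] true AND true = true
[1.1.2.3.2.1.1] exactly-one(false, false) = false
[1.1.2.3.2.1] NOT false = true
[1.1.2.3.2] NOT true = false
[1.1.2.3] false AND false = false
[1.1.2] false OR true OR false = true
[1.1] false OR true = true
[1] NOT true = false
[2] true → true = true
[root] false AND true = false
Overall: false → disabled

Disabled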